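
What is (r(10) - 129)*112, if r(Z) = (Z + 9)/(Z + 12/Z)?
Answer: -14258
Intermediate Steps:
r(Z) = (9 + Z)/(Z + 12/Z)
(r(10) - 129)*112 = (10*(9 + 10)/(12 + 10**2) - 129)*112 = (10*19/(12 + 100) - 129)*112 = (10*19/112 - 129)*112 = (10*(1/112)*19 - 129)*112 = (95/56 - 129)*112 = -7129/56*112 = -14258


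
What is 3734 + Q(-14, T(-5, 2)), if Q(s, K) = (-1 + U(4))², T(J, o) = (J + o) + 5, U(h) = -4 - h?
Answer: 3815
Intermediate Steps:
T(J, o) = 5 + J + o
Q(s, K) = 81 (Q(s, K) = (-1 + (-4 - 1*4))² = (-1 + (-4 - 4))² = (-1 - 8)² = (-9)² = 81)
3734 + Q(-14, T(-5, 2)) = 3734 + 81 = 3815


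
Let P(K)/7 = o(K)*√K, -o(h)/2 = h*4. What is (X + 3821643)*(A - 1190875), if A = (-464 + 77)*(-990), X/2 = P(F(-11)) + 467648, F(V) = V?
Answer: -3842393692555 - 995141840*I*√11 ≈ -3.8424e+12 - 3.3005e+9*I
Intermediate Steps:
o(h) = -8*h (o(h) = -2*h*4 = -8*h)
P(K) = -56*K^(3/2) (P(K) = 7*((-8*K)*√K) = 7*(-8*K^(3/2)) = -56*K^(3/2))
X = 935296 + 1232*I*√11 (X = 2*(-(-616)*I*√11 + 467648) = 2*(616*I*√11 + 467648) = 2*(467648 + 616*I*√11) = 935296 + 1232*I*√11 ≈ 9.353e+5 + 4086.1*I)
A = 383130 (A = -387*(-990) = 383130)
(X + 3821643)*(A - 1190875) = ((935296 + 1232*I*√11) + 3821643)*(383130 - 1190875) = (4756939 + 1232*I*√11)*(-807745) = -3842393692555 - 995141840*I*√11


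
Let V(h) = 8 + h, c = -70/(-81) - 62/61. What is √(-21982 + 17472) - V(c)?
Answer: -38776/4941 + I*√4510 ≈ -7.8478 + 67.156*I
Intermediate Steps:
c = -752/4941 (c = -70*(-1/81) - 62*1/61 = 70/81 - 62/61 = -752/4941 ≈ -0.15220)
√(-21982 + 17472) - V(c) = √(-21982 + 17472) - (8 - 752/4941) = √(-4510) - 1*38776/4941 = I*√4510 - 38776/4941 = -38776/4941 + I*√4510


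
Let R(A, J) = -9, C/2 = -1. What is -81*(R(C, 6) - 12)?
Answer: 1701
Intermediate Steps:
C = -2 (C = 2*(-1) = -2)
-81*(R(C, 6) - 12) = -81*(-9 - 12) = -81*(-21) = 1701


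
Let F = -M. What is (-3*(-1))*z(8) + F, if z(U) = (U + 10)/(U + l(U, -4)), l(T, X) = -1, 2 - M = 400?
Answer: 2840/7 ≈ 405.71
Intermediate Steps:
M = -398 (M = 2 - 1*400 = 2 - 400 = -398)
F = 398 (F = -1*(-398) = 398)
z(U) = (10 + U)/(-1 + U) (z(U) = (U + 10)/(U - 1) = (10 + U)/(-1 + U))
(-3*(-1))*z(8) + F = (-3*(-1))*((10 + 8)/(-1 + 8)) + 398 = 3*(18/7) + 398 = 54/7 + 398 = 2840/7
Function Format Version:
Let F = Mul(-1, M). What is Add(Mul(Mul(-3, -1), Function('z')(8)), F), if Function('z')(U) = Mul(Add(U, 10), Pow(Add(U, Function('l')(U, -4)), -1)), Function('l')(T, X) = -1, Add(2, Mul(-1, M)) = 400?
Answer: Rational(2840, 7) ≈ 405.71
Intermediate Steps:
M = -398 (M = Add(2, Mul(-1, 400)) = Add(2, -400) = -398)
F = 398 (F = Mul(-1, -398) = 398)
Function('z')(U) = Mul(Pow(Add(-1, U), -1), Add(10, U)) (Function('z')(U) = Mul(Add(U, 10), Pow(Add(U, -1), -1)) = Mul(Add(10, U), Pow(Add(-1, U), -1)) = Mul(Pow(Add(-1, U), -1), Add(10, U)))
Add(Mul(Mul(-3, -1), Function('z')(8)), F) = Add(Mul(Mul(-3, -1), Mul(Pow(Add(-1, 8), -1), Add(10, 8))), 398) = Add(Mul(3, Mul(Pow(7, -1), 18)), 398) = Add(Mul(3, Mul(Rational(1, 7), 18)), 398) = Add(Mul(3, Rational(18, 7)), 398) = Add(Rational(54, 7), 398) = Rational(2840, 7)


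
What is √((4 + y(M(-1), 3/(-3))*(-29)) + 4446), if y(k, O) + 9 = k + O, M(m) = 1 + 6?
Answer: √4537 ≈ 67.357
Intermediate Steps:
M(m) = 7
y(k, O) = -9 + O + k (y(k, O) = -9 + (k + O) = -9 + (O + k) = -9 + O + k)
√((4 + y(M(-1), 3/(-3))*(-29)) + 4446) = √((4 + (-9 + 3/(-3) + 7)*(-29)) + 4446) = √((4 + (-9 + 3*(-⅓) + 7)*(-29)) + 4446) = √((4 + (-9 - 1 + 7)*(-29)) + 4446) = √((4 - 3*(-29)) + 4446) = √((4 + 87) + 4446) = √(91 + 4446) = √4537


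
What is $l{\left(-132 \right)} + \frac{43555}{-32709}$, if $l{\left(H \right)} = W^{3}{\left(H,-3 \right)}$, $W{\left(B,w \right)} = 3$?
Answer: $\frac{839588}{32709} \approx 25.668$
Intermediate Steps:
$l{\left(H \right)} = 27$ ($l{\left(H \right)} = 3^{3} = 27$)
$l{\left(-132 \right)} + \frac{43555}{-32709} = 27 + \frac{43555}{-32709} = 27 + 43555 \left(- \frac{1}{32709}\right) = 27 - \frac{43555}{32709} = \frac{839588}{32709}$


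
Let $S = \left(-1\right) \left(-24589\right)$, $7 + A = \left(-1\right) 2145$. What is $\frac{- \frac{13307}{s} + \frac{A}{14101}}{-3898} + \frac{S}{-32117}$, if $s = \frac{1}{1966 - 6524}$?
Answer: $- \frac{13735065455384670}{882666661333} \approx -15561.0$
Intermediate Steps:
$s = - \frac{1}{4558}$ ($s = \frac{1}{-4558} = - \frac{1}{4558} \approx -0.00021939$)
$A = -2152$ ($A = -7 - 2145 = -2152$)
$S = 24589$
$\frac{- \frac{13307}{s} + \frac{A}{14101}}{-3898} + \frac{S}{-32117} = \frac{- \frac{13307}{- \frac{1}{4558}} - \frac{2152}{14101}}{-3898} + \frac{24589}{-32117} = \left(\left(-13307\right) \left(-4558\right) - \frac{2152}{14101}\right) \left(- \frac{1}{3898}\right) + 24589 \left(- \frac{1}{32117}\right) = \left(60653306 - \frac{2152}{14101}\right) \left(- \frac{1}{3898}\right) - \frac{24589}{32117} = \frac{855272265754}{14101} \left(- \frac{1}{3898}\right) - \frac{24589}{32117} = - \frac{427636132877}{27482849} - \frac{24589}{32117} = - \frac{13735065455384670}{882666661333}$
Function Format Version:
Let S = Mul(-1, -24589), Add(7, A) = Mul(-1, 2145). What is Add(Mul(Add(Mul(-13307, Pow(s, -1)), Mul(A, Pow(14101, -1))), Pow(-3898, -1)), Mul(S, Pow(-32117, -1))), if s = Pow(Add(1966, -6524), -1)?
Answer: Rational(-13735065455384670, 882666661333) ≈ -15561.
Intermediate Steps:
s = Rational(-1, 4558) (s = Pow(-4558, -1) = Rational(-1, 4558) ≈ -0.00021939)
A = -2152 (A = Add(-7, Mul(-1, 2145)) = Add(-7, -2145) = -2152)
S = 24589
Add(Mul(Add(Mul(-13307, Pow(s, -1)), Mul(A, Pow(14101, -1))), Pow(-3898, -1)), Mul(S, Pow(-32117, -1))) = Add(Mul(Add(Mul(-13307, Pow(Rational(-1, 4558), -1)), Mul(-2152, Pow(14101, -1))), Pow(-3898, -1)), Mul(24589, Pow(-32117, -1))) = Add(Mul(Add(Mul(-13307, -4558), Mul(-2152, Rational(1, 14101))), Rational(-1, 3898)), Mul(24589, Rational(-1, 32117))) = Add(Mul(Add(60653306, Rational(-2152, 14101)), Rational(-1, 3898)), Rational(-24589, 32117)) = Add(Mul(Rational(855272265754, 14101), Rational(-1, 3898)), Rational(-24589, 32117)) = Add(Rational(-427636132877, 27482849), Rational(-24589, 32117)) = Rational(-13735065455384670, 882666661333)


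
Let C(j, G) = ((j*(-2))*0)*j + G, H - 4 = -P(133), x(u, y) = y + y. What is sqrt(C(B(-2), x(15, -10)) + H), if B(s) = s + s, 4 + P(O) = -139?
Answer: sqrt(127) ≈ 11.269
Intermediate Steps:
P(O) = -143 (P(O) = -4 - 139 = -143)
x(u, y) = 2*y
H = 147 (H = 4 - 1*(-143) = 4 + 143 = 147)
B(s) = 2*s
C(j, G) = G (C(j, G) = (-2*j*0)*j + G = 0*j + G = 0 + G = G)
sqrt(C(B(-2), x(15, -10)) + H) = sqrt(2*(-10) + 147) = sqrt(-20 + 147) = sqrt(127)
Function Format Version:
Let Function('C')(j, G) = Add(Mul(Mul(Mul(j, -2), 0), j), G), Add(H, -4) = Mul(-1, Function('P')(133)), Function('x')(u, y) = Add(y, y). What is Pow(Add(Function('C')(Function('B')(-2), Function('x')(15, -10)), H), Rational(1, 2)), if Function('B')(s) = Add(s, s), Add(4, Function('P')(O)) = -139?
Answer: Pow(127, Rational(1, 2)) ≈ 11.269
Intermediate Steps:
Function('P')(O) = -143 (Function('P')(O) = Add(-4, -139) = -143)
Function('x')(u, y) = Mul(2, y)
H = 147 (H = Add(4, Mul(-1, -143)) = Add(4, 143) = 147)
Function('B')(s) = Mul(2, s)
Function('C')(j, G) = G (Function('C')(j, G) = Add(Mul(Mul(Mul(-2, j), 0), j), G) = Add(Mul(0, j), G) = Add(0, G) = G)
Pow(Add(Function('C')(Function('B')(-2), Function('x')(15, -10)), H), Rational(1, 2)) = Pow(Add(Mul(2, -10), 147), Rational(1, 2)) = Pow(Add(-20, 147), Rational(1, 2)) = Pow(127, Rational(1, 2))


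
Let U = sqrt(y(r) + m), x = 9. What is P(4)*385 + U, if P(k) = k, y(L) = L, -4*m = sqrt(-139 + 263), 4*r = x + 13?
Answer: 1540 + sqrt(22 - 2*sqrt(31))/2 ≈ 1541.6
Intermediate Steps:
r = 11/2 (r = (9 + 13)/4 = (1/4)*22 = 11/2 ≈ 5.5000)
m = -sqrt(31)/2 (m = -sqrt(-139 + 263)/4 = -sqrt(31)/2 ≈ -2.7839)
U = sqrt(11/2 - sqrt(31)/2) ≈ 1.6481
P(4)*385 + U = 4*385 + sqrt(22 - 2*sqrt(31))/2 = 1540 + sqrt(22 - 2*sqrt(31))/2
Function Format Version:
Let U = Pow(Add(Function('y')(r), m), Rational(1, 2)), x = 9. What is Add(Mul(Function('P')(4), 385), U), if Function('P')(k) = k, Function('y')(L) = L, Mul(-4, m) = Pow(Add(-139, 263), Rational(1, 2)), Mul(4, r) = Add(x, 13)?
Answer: Add(1540, Mul(Rational(1, 2), Pow(Add(22, Mul(-2, Pow(31, Rational(1, 2)))), Rational(1, 2)))) ≈ 1541.6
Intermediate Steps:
r = Rational(11, 2) (r = Mul(Rational(1, 4), Add(9, 13)) = Mul(Rational(1, 4), 22) = Rational(11, 2) ≈ 5.5000)
m = Mul(Rational(-1, 2), Pow(31, Rational(1, 2))) (m = Mul(Rational(-1, 4), Pow(Add(-139, 263), Rational(1, 2))) = Mul(Rational(-1, 4), Pow(124, Rational(1, 2))) = Mul(Rational(-1, 4), Mul(2, Pow(31, Rational(1, 2)))) = Mul(Rational(-1, 2), Pow(31, Rational(1, 2))) ≈ -2.7839)
U = Pow(Add(Rational(11, 2), Mul(Rational(-1, 2), Pow(31, Rational(1, 2)))), Rational(1, 2)) ≈ 1.6481
Add(Mul(Function('P')(4), 385), U) = Add(Mul(4, 385), Mul(Rational(1, 2), Pow(Add(22, Mul(-2, Pow(31, Rational(1, 2)))), Rational(1, 2)))) = Add(1540, Mul(Rational(1, 2), Pow(Add(22, Mul(-2, Pow(31, Rational(1, 2)))), Rational(1, 2))))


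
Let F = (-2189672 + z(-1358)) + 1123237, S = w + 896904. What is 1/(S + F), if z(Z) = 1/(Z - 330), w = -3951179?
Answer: -1688/6955758481 ≈ -2.4268e-7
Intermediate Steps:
z(Z) = 1/(-330 + Z)
S = -3054275 (S = -3951179 + 896904 = -3054275)
F = -1800142281/1688 (F = (-2189672 + 1/(-330 - 1358)) + 1123237 = (-2189672 + 1/(-1688)) + 1123237 = (-2189672 - 1/1688) + 1123237 = -3696166337/1688 + 1123237 = -1800142281/1688 ≈ -1.0664e+6)
1/(S + F) = 1/(-3054275 - 1800142281/1688) = 1/(-6955758481/1688) = -1688/6955758481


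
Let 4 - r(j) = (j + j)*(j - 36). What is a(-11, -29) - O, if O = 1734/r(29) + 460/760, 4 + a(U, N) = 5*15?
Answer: 515429/7790 ≈ 66.166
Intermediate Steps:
a(U, N) = 71 (a(U, N) = -4 + 5*15 = -4 + 75 = 71)
r(j) = 4 - 2*j*(-36 + j) (r(j) = 4 - (j + j)*(j - 36) = 4 - 2*j*(-36 + j))
O = 37661/7790 (O = 1734/(4 - 2*29² + 72*29) + 460/760 = 1734/(4 - 2*841 + 2088) + 460*(1/760) = 1734/(4 - 1682 + 2088) + 23/38 = 1734/410 + 23/38 = 1734*(1/410) + 23/38 = 867/205 + 23/38 = 37661/7790 ≈ 4.8345)
a(-11, -29) - O = 71 - 1*37661/7790 = 71 - 37661/7790 = 515429/7790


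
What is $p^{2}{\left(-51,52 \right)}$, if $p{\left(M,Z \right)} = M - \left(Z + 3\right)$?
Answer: $11236$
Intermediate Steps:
$p{\left(M,Z \right)} = -3 + M - Z$ ($p{\left(M,Z \right)} = M - \left(3 + Z\right) = -3 + M - Z$)
$p^{2}{\left(-51,52 \right)} = \left(-3 - 51 - 52\right)^{2} = \left(-106\right)^{2} = 11236$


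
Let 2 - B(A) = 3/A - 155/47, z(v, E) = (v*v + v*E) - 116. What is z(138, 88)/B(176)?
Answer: 257027584/43683 ≈ 5883.9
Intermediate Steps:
z(v, E) = -116 + v² + E*v (z(v, E) = (v² + E*v) - 116 = -116 + v² + E*v)
B(A) = 249/47 - 3/A (B(A) = 2 - (3/A - 155/47) = 2 - (-155/47 + 3/A) = 2 + (155/47 - 3/A) = 249/47 - 3/A)
z(138, 88)/B(176) = (-116 + 138² + 88*138)/(249/47 - 3/176) = (-116 + 19044 + 12144)/(249/47 - 3*1/176) = 31072/(249/47 - 3/176) = 31072/(43683/8272) = 31072*(8272/43683) = 257027584/43683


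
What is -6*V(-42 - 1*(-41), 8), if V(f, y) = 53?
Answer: -318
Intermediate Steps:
-6*V(-42 - 1*(-41), 8) = -6*53 = -318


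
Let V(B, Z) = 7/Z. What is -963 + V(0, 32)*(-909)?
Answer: -37179/32 ≈ -1161.8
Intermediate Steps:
-963 + V(0, 32)*(-909) = -963 + (7/32)*(-909) = -963 - 6363/32 = -37179/32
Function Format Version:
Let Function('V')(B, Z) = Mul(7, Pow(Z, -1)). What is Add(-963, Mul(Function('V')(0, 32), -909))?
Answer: Rational(-37179, 32) ≈ -1161.8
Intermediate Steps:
Add(-963, Mul(Function('V')(0, 32), -909)) = Add(-963, Mul(Mul(7, Pow(32, -1)), -909)) = Add(-963, Mul(Mul(7, Rational(1, 32)), -909)) = Add(-963, Mul(Rational(7, 32), -909)) = Add(-963, Rational(-6363, 32)) = Rational(-37179, 32)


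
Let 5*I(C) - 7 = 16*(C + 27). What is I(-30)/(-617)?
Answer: 41/3085 ≈ 0.013290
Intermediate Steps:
I(C) = 439/5 + 16*C/5 (I(C) = 7/5 + (16*(C + 27))/5 = 7/5 + (16*(27 + C))/5 = 7/5 + (432 + 16*C)/5 = 7/5 + (432/5 + 16*C/5) = 439/5 + 16*C/5)
I(-30)/(-617) = (439/5 + (16/5)*(-30))/(-617) = (439/5 - 96)*(-1/617) = -41/5*(-1/617) = 41/3085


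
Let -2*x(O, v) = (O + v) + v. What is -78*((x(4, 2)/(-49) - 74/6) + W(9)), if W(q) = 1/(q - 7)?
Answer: 44915/49 ≈ 916.63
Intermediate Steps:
W(q) = 1/(-7 + q)
x(O, v) = -v - O/2 (x(O, v) = -((O + v) + v)/2 = -(O + 2*v)/2 = -v - O/2)
-78*((x(4, 2)/(-49) - 74/6) + W(9)) = -78*(((-1*2 - 1/2*4)/(-49) - 74/6) + 1/(-7 + 9)) = -78*(((-2 - 2)*(-1/49) - 74*1/6) + 1/2) = -78*((-4*(-1/49) - 37/3) + 1/2) = -78*((4/49 - 37/3) + 1/2) = -78*(-1801/147 + 1/2) = -78*(-3455/294) = 44915/49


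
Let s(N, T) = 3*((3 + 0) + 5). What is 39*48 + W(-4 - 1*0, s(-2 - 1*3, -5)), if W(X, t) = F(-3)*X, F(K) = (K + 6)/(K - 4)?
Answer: 13116/7 ≈ 1873.7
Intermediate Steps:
F(K) = (6 + K)/(-4 + K)
s(N, T) = 24 (s(N, T) = 3*(3 + 5) = 3*8 = 24)
W(X, t) = -3*X/7 (W(X, t) = ((6 - 3)/(-4 - 3))*X = (3/(-7))*X = (-⅐*3)*X = -3*X/7)
39*48 + W(-4 - 1*0, s(-2 - 1*3, -5)) = 39*48 - 3*(-4 - 1*0)/7 = 1872 - 3*(-4 + 0)/7 = 1872 - 3/7*(-4) = 1872 + 12/7 = 13116/7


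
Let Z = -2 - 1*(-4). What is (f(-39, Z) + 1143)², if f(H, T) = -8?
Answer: 1288225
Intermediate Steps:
Z = 2 (Z = -2 + 4 = 2)
(f(-39, Z) + 1143)² = (-8 + 1143)² = 1135² = 1288225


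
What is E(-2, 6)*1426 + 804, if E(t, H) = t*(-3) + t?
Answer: 6508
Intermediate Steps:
E(t, H) = -2*t (E(t, H) = -3*t + t = -2*t)
E(-2, 6)*1426 + 804 = -2*(-2)*1426 + 804 = 4*1426 + 804 = 5704 + 804 = 6508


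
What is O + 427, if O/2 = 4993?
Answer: 10413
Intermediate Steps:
O = 9986 (O = 2*4993 = 9986)
O + 427 = 9986 + 427 = 10413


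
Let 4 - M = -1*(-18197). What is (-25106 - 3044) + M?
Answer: -46343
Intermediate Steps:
M = -18193 (M = 4 - (-1)*(-18197) = 4 - 1*18197 = 4 - 18197 = -18193)
(-25106 - 3044) + M = (-25106 - 3044) - 18193 = -28150 - 18193 = -46343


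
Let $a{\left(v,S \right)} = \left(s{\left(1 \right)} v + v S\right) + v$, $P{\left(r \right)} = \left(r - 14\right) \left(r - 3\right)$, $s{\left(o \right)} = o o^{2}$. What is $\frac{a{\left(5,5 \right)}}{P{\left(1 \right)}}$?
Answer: $\frac{35}{26} \approx 1.3462$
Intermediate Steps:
$s{\left(o \right)} = o^{3}$
$P{\left(r \right)} = \left(-14 + r\right) \left(-3 + r\right)$
$a{\left(v,S \right)} = 2 v + S v$ ($a{\left(v,S \right)} = \left(1^{3} v + v S\right) + v = \left(1 v + S v\right) + v = \left(v + S v\right) + v = 2 v + S v$)
$\frac{a{\left(5,5 \right)}}{P{\left(1 \right)}} = \frac{5 \left(2 + 5\right)}{42 + 1^{2} - 17} = \frac{5 \cdot 7}{42 + 1 - 17} = \frac{35}{26}$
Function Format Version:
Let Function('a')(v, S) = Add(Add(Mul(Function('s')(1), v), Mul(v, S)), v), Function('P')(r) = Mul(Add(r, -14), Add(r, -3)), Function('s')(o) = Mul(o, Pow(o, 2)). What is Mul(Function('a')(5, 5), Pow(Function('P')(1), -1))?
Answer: Rational(35, 26) ≈ 1.3462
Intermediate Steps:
Function('s')(o) = Pow(o, 3)
Function('P')(r) = Mul(Add(-14, r), Add(-3, r))
Function('a')(v, S) = Add(Mul(2, v), Mul(S, v)) (Function('a')(v, S) = Add(Add(Mul(Pow(1, 3), v), Mul(v, S)), v) = Add(Add(Mul(1, v), Mul(S, v)), v) = Add(Add(v, Mul(S, v)), v) = Add(Mul(2, v), Mul(S, v)))
Mul(Function('a')(5, 5), Pow(Function('P')(1), -1)) = Mul(Mul(5, Add(2, 5)), Pow(Add(42, Pow(1, 2), Mul(-17, 1)), -1)) = Mul(Mul(5, 7), Pow(Add(42, 1, -17), -1)) = Mul(35, Pow(26, -1)) = Mul(35, Rational(1, 26)) = Rational(35, 26)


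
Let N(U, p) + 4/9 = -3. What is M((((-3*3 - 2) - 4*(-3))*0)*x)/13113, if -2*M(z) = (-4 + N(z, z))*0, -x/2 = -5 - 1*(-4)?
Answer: 0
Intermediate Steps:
N(U, p) = -31/9 (N(U, p) = -4/9 - 3 = -31/9)
x = 2 (x = -2*(-5 - 1*(-4)) = -2*(-5 + 4) = -2*(-1) = 2)
M(z) = 0 (M(z) = -(-4 - 31/9)*0/2 = -(-67)*0/18 = -1/2*0 = 0)
M((((-3*3 - 2) - 4*(-3))*0)*x)/13113 = 0/13113 = 0*(1/13113) = 0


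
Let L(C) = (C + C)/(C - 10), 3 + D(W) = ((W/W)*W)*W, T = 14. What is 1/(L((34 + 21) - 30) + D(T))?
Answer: 3/589 ≈ 0.0050934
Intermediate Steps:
D(W) = -3 + W² (D(W) = -3 + ((W/W)*W)*W = -3 + (1*W)*W = -3 + W*W = -3 + W²)
L(C) = 2*C/(-10 + C) (L(C) = (2*C)/(-10 + C) = 2*C/(-10 + C))
1/(L((34 + 21) - 30) + D(T)) = 1/(2*((34 + 21) - 30)/(-10 + ((34 + 21) - 30)) + (-3 + 14²)) = 1/(2*(55 - 30)/(-10 + (55 - 30)) + (-3 + 196)) = 1/(2*25/(-10 + 25) + 193) = 1/(2*25/15 + 193) = 1/(2*25*(1/15) + 193) = 1/(10/3 + 193) = 1/(589/3) = 3/589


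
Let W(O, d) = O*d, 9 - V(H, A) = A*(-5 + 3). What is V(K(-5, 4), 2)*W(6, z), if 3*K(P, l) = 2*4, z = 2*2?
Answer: 312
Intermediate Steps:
z = 4
K(P, l) = 8/3 (K(P, l) = (2*4)/3 = (⅓)*8 = 8/3)
V(H, A) = 9 + 2*A (V(H, A) = 9 - A*(-5 + 3) = 9 - A*(-2) = 9 - (-2)*A = 9 + 2*A)
V(K(-5, 4), 2)*W(6, z) = (9 + 2*2)*(6*4) = (9 + 4)*24 = 13*24 = 312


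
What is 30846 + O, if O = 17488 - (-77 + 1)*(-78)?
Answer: 42406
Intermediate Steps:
O = 11560 (O = 17488 - (-76)*(-78) = 17488 - 1*5928 = 17488 - 5928 = 11560)
30846 + O = 30846 + 11560 = 42406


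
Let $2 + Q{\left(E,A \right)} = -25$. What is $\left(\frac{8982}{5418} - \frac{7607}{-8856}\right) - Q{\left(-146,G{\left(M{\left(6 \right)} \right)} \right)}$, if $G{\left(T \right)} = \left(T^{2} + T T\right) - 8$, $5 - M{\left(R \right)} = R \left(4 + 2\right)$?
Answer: $\frac{78681563}{2665656} \approx 29.517$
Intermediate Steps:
$M{\left(R \right)} = 5 - 6 R$ ($M{\left(R \right)} = 5 - R \left(4 + 2\right) = 5 - R 6 = 5 - 6 R$)
$G{\left(T \right)} = -8 + 2 T^{2}$ ($G{\left(T \right)} = \left(T^{2} + T^{2}\right) - 8 = 2 T^{2} - 8 = -8 + 2 T^{2}$)
$Q{\left(E,A \right)} = -27$ ($Q{\left(E,A \right)} = -2 - 25 = -27$)
$\left(\frac{8982}{5418} - \frac{7607}{-8856}\right) - Q{\left(-146,G{\left(M{\left(6 \right)} \right)} \right)} = \left(\frac{8982}{5418} - \frac{7607}{-8856}\right) - -27 = \left(8982 \cdot \frac{1}{5418} - - \frac{7607}{8856}\right) + 27 = \left(\frac{499}{301} + \frac{7607}{8856}\right) + 27 = \frac{6708851}{2665656} + 27 = \frac{78681563}{2665656}$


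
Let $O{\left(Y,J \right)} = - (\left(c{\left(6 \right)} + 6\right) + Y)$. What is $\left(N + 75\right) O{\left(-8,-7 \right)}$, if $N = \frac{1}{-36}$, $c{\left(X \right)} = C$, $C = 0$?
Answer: $\frac{2699}{18} \approx 149.94$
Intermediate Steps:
$c{\left(X \right)} = 0$
$N = - \frac{1}{36} \approx -0.027778$
$O{\left(Y,J \right)} = -6 - Y$ ($O{\left(Y,J \right)} = - (\left(0 + 6\right) + Y) = - (6 + Y) = -6 - Y$)
$\left(N + 75\right) O{\left(-8,-7 \right)} = \left(- \frac{1}{36} + 75\right) \left(-6 - -8\right) = \frac{2699 \left(-6 + 8\right)}{36} = \frac{2699}{36} \cdot 2 = \frac{2699}{18}$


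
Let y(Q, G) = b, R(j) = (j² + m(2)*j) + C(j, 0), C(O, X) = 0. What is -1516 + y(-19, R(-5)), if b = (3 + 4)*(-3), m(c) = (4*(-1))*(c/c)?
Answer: -1537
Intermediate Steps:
m(c) = -4 (m(c) = -4*1 = -4)
R(j) = j² - 4*j (R(j) = (j² - 4*j) + 0 = j² - 4*j)
b = -21 (b = 7*(-3) = -21)
y(Q, G) = -21
-1516 + y(-19, R(-5)) = -1516 - 21 = -1537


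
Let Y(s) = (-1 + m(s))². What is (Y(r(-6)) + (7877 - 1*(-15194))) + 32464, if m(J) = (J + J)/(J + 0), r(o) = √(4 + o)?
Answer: 55536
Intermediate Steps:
m(J) = 2 (m(J) = (2*J)/J = 2)
Y(s) = 1 (Y(s) = (-1 + 2)² = 1² = 1)
(Y(r(-6)) + (7877 - 1*(-15194))) + 32464 = (1 + (7877 - 1*(-15194))) + 32464 = (1 + (7877 + 15194)) + 32464 = (1 + 23071) + 32464 = 23072 + 32464 = 55536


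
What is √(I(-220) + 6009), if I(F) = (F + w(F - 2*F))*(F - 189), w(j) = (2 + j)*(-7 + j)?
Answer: I*√19243985 ≈ 4386.8*I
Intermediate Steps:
w(j) = (-7 + j)*(2 + j)
I(F) = (-189 + F)*(-14 + F² + 6*F) (I(F) = (F + (-14 + (F - 2*F)² - 5*(F - 2*F)))*(F - 189) = (F + (-14 + (-F)² - (-5)*F))*(-189 + F) = (F + (-14 + F² + 5*F))*(-189 + F) = (-14 + F² + 6*F)*(-189 + F) = (-189 + F)*(-14 + F² + 6*F))
√(I(-220) + 6009) = √((2646 + (-220)³ - 1148*(-220) - 183*(-220)²) + 6009) = √((2646 - 10648000 + 252560 - 183*48400) + 6009) = √((2646 - 10648000 + 252560 - 8857200) + 6009) = √(-19249994 + 6009) = √(-19243985) = I*√19243985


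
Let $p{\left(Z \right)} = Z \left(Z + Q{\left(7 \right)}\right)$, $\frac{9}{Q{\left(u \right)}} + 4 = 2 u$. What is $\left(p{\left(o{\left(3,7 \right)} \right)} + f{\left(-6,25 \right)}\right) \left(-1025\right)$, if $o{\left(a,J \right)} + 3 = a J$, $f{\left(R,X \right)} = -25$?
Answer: $-323080$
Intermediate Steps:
$Q{\left(u \right)} = \frac{9}{-4 + 2 u}$
$o{\left(a,J \right)} = -3 + J a$ ($o{\left(a,J \right)} = -3 + a J = -3 + J a$)
$p{\left(Z \right)} = Z \left(\frac{9}{10} + Z\right)$ ($p{\left(Z \right)} = Z \left(Z + \frac{9}{2 \left(-2 + 7\right)}\right) = Z \left(Z + \frac{9}{2 \cdot 5}\right) = Z \left(Z + \frac{9}{2} \cdot \frac{1}{5}\right) = Z \left(Z + \frac{9}{10}\right) = Z \left(\frac{9}{10} + Z\right)$)
$\left(p{\left(o{\left(3,7 \right)} \right)} + f{\left(-6,25 \right)}\right) \left(-1025\right) = \left(\frac{\left(-3 + 7 \cdot 3\right) \left(9 + 10 \left(-3 + 7 \cdot 3\right)\right)}{10} - 25\right) \left(-1025\right) = \left(\frac{\left(-3 + 21\right) \left(9 + 10 \left(-3 + 21\right)\right)}{10} - 25\right) \left(-1025\right) = \left(\frac{1}{10} \cdot 18 \left(9 + 10 \cdot 18\right) - 25\right) \left(-1025\right) = \left(\frac{1}{10} \cdot 18 \left(9 + 180\right) - 25\right) \left(-1025\right) = \left(\frac{1}{10} \cdot 18 \cdot 189 - 25\right) \left(-1025\right) = \left(\frac{1701}{5} - 25\right) \left(-1025\right) = \frac{1576}{5} \left(-1025\right) = -323080$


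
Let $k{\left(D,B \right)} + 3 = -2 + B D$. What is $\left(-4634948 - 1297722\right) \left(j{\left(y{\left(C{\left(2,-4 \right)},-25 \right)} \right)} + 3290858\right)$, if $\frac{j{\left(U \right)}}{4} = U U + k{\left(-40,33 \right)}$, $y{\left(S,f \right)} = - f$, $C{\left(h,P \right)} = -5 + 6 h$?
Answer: $-19506963054860$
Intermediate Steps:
$k{\left(D,B \right)} = -5 + B D$ ($k{\left(D,B \right)} = -3 + \left(-2 + B D\right) = -5 + B D$)
$j{\left(U \right)} = -5300 + 4 U^{2}$ ($j{\left(U \right)} = 4 \left(U U + \left(-5 + 33 \left(-40\right)\right)\right) = 4 \left(U^{2} - 1325\right) = 4 \left(-1325 + U^{2}\right) = -5300 + 4 U^{2}$)
$\left(-4634948 - 1297722\right) \left(j{\left(y{\left(C{\left(2,-4 \right)},-25 \right)} \right)} + 3290858\right) = \left(-4634948 - 1297722\right) \left(\left(-5300 + 4 \left(\left(-1\right) \left(-25\right)\right)^{2}\right) + 3290858\right) = - 5932670 \left(\left(-5300 + 4 \cdot 25^{2}\right) + 3290858\right) = - 5932670 \left(\left(-5300 + 4 \cdot 625\right) + 3290858\right) = - 5932670 \left(\left(-5300 + 2500\right) + 3290858\right) = - 5932670 \left(-2800 + 3290858\right) = \left(-5932670\right) 3288058 = -19506963054860$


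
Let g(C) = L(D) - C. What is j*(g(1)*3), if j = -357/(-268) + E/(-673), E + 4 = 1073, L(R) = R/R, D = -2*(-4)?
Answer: 0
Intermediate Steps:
D = 8
L(R) = 1
E = 1069 (E = -4 + 1073 = 1069)
g(C) = 1 - C
j = -46231/180364 (j = -357/(-268) + 1069/(-673) = -357*(-1/268) + 1069*(-1/673) = 357/268 - 1069/673 = -46231/180364 ≈ -0.25632)
j*(g(1)*3) = -46231*(1 - 1*1)*3/180364 = -46231*(1 - 1)*3/180364 = -0*3 = -46231/180364*0 = 0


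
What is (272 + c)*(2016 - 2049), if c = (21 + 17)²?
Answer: -56628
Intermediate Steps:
c = 1444 (c = 38² = 1444)
(272 + c)*(2016 - 2049) = (272 + 1444)*(2016 - 2049) = 1716*(-33) = -56628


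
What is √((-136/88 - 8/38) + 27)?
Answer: 2*√275671/209 ≈ 5.0243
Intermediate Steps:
√((-136/88 - 8/38) + 27) = √((-136*1/88 - 8*1/38) + 27) = √((-17/11 - 4/19) + 27) = √(-367/209 + 27) = √(5276/209) = 2*√275671/209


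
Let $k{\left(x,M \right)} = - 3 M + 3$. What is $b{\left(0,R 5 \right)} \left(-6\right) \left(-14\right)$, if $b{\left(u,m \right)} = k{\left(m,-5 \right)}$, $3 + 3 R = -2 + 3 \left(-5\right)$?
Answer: $1512$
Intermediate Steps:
$R = - \frac{20}{3}$ ($R = -1 + \frac{-2 + 3 \left(-5\right)}{3} = -1 + \frac{-2 - 15}{3} = -1 + \frac{1}{3} \left(-17\right) = -1 - \frac{17}{3} = - \frac{20}{3} \approx -6.6667$)
$k{\left(x,M \right)} = 3 - 3 M$
$b{\left(u,m \right)} = 18$ ($b{\left(u,m \right)} = 3 - -15 = 3 + 15 = 18$)
$b{\left(0,R 5 \right)} \left(-6\right) \left(-14\right) = 18 \left(-6\right) \left(-14\right) = \left(-108\right) \left(-14\right) = 1512$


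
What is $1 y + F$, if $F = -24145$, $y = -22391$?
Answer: $-46536$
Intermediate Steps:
$1 y + F = 1 \left(-22391\right) - 24145 = -22391 - 24145 = -46536$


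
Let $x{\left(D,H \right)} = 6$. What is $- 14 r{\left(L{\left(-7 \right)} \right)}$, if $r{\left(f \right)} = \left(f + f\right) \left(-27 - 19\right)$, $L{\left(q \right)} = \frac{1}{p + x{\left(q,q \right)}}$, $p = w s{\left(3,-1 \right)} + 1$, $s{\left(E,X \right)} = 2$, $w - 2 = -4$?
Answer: $\frac{1288}{3} \approx 429.33$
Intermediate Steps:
$w = -2$ ($w = 2 - 4 = -2$)
$p = -3$ ($p = \left(-2\right) 2 + 1 = -4 + 1 = -3$)
$L{\left(q \right)} = \frac{1}{3}$ ($L{\left(q \right)} = \frac{1}{-3 + 6} = \frac{1}{3}$)
$r{\left(f \right)} = - 92 f$ ($r{\left(f \right)} = 2 f \left(-46\right) = - 92 f$)
$- 14 r{\left(L{\left(-7 \right)} \right)} = - 14 \left(\left(-92\right) \frac{1}{3}\right) = \left(-14\right) \left(- \frac{92}{3}\right) = \frac{1288}{3}$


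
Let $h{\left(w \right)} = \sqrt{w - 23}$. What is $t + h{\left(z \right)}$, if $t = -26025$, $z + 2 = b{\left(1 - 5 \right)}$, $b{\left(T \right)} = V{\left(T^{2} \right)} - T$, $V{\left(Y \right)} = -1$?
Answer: $-26025 + i \sqrt{22} \approx -26025.0 + 4.6904 i$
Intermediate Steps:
$b{\left(T \right)} = -1 - T$
$z = 1$ ($z = -2 - \left(2 - 5\right) = -2 - -3 = -2 + \left(-1 + 4\right) = -2 + 3 = 1$)
$h{\left(w \right)} = \sqrt{-23 + w}$
$t + h{\left(z \right)} = -26025 + \sqrt{-23 + 1} = -26025 + \sqrt{-22} = -26025 + i \sqrt{22}$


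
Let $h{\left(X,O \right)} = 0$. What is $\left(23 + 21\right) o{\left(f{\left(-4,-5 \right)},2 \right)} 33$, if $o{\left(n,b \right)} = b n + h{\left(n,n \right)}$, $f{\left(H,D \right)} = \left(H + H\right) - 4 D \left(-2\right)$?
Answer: $929280$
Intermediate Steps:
$f{\left(H,D \right)} = 16 D H$ ($f{\left(H,D \right)} = 2 H 8 D = 16 D H$)
$o{\left(n,b \right)} = b n$ ($o{\left(n,b \right)} = b n + 0 = b n$)
$\left(23 + 21\right) o{\left(f{\left(-4,-5 \right)},2 \right)} 33 = \left(23 + 21\right) 2 \cdot 16 \left(-5\right) \left(-4\right) 33 = 44 \cdot 2 \cdot 320 \cdot 33 = 44 \cdot 640 \cdot 33 = 28160 \cdot 33 = 929280$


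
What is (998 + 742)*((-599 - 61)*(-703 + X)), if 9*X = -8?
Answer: 808346000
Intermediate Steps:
X = -8/9 (X = (⅑)*(-8) = -8/9 ≈ -0.88889)
(998 + 742)*((-599 - 61)*(-703 + X)) = (998 + 742)*((-599 - 61)*(-703 - 8/9)) = 1740*(-660*(-6335/9)) = 1740*(1393700/3) = 808346000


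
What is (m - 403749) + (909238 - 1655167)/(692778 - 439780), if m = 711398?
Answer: 77833835773/252998 ≈ 3.0765e+5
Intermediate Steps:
(m - 403749) + (909238 - 1655167)/(692778 - 439780) = (711398 - 403749) + (909238 - 1655167)/(692778 - 439780) = 307649 - 745929/252998 = 77833835773/252998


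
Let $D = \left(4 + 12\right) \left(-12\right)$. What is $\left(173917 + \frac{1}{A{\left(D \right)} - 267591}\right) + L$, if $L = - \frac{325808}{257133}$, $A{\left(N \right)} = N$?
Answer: $\frac{3991704982285222}{22951948713} \approx 1.7392 \cdot 10^{5}$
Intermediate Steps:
$D = -192$ ($D = 16 \left(-12\right) = -192$)
$L = - \frac{325808}{257133}$ ($L = \left(-325808\right) \frac{1}{257133} = - \frac{325808}{257133} \approx -1.2671$)
$\left(173917 + \frac{1}{A{\left(D \right)} - 267591}\right) + L = \left(173917 + \frac{1}{-192 - 267591}\right) - \frac{325808}{257133} = \left(173917 + \frac{1}{-267783}\right) - \frac{325808}{257133} = \left(173917 - \frac{1}{267783}\right) - \frac{325808}{257133} = \frac{46572016010}{267783} - \frac{325808}{257133} = \frac{3991704982285222}{22951948713}$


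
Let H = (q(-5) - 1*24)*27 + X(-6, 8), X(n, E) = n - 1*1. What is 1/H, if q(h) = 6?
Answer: -1/493 ≈ -0.0020284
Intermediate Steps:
X(n, E) = -1 + n (X(n, E) = n - 1 = -1 + n)
H = -493 (H = (6 - 1*24)*27 + (-1 - 6) = (6 - 24)*27 - 7 = -18*27 - 7 = -486 - 7 = -493)
1/H = 1/(-493) = -1/493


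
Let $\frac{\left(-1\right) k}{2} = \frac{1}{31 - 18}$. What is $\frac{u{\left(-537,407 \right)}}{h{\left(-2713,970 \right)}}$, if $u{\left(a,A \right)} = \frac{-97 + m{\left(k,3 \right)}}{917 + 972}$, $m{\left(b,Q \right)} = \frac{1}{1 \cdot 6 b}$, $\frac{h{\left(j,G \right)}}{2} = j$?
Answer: $\frac{1177}{122996568} \approx 9.5694 \cdot 10^{-6}$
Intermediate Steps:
$h{\left(j,G \right)} = 2 j$
$k = - \frac{2}{13}$ ($k = - \frac{2}{31 - 18} = - \frac{2}{13} \approx -0.15385$)
$m{\left(b,Q \right)} = \frac{1}{6 b}$
$u{\left(a,A \right)} = - \frac{1177}{22668}$ ($u{\left(a,A \right)} = \frac{-97 + \frac{1}{6 \left(- \frac{2}{13}\right)}}{917 + 972} = \frac{-97 + \frac{1}{6} \left(- \frac{13}{2}\right)}{1889} = \left(-97 - \frac{13}{12}\right) \frac{1}{1889} = \left(- \frac{1177}{12}\right) \frac{1}{1889} = - \frac{1177}{22668}$)
$\frac{u{\left(-537,407 \right)}}{h{\left(-2713,970 \right)}} = - \frac{1177}{22668 \cdot 2 \left(-2713\right)} = - \frac{1177}{22668 \left(-5426\right)} = \left(- \frac{1177}{22668}\right) \left(- \frac{1}{5426}\right) = \frac{1177}{122996568}$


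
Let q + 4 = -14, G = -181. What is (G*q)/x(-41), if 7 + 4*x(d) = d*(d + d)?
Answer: 13032/3355 ≈ 3.8843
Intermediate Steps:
q = -18 (q = -4 - 14 = -18)
x(d) = -7/4 + d**2/2 (x(d) = -7/4 + (d*(d + d))/4 = -7/4 + (d*(2*d))/4 = -7/4 + (2*d**2)/4 = -7/4 + d**2/2)
(G*q)/x(-41) = (-181*(-18))/(-7/4 + (1/2)*(-41)**2) = 3258/(-7/4 + (1/2)*1681) = 3258/(-7/4 + 1681/2) = 3258/(3355/4) = 3258*(4/3355) = 13032/3355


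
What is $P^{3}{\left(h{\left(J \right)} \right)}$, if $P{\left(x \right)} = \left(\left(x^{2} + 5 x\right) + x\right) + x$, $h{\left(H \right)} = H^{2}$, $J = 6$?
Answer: $3709478592$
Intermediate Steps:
$P{\left(x \right)} = x^{2} + 7 x$ ($P{\left(x \right)} = \left(x^{2} + 6 x\right) + x = x^{2} + 7 x$)
$P^{3}{\left(h{\left(J \right)} \right)} = \left(6^{2} \left(7 + 6^{2}\right)\right)^{3} = \left(36 \left(7 + 36\right)\right)^{3} = \left(36 \cdot 43\right)^{3} = 1548^{3} = 3709478592$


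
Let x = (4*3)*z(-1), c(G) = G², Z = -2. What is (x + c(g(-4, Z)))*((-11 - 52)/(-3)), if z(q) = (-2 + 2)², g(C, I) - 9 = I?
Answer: 1029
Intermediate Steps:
g(C, I) = 9 + I
z(q) = 0 (z(q) = 0² = 0)
x = 0 (x = (4*3)*0 = 12*0 = 0)
(x + c(g(-4, Z)))*((-11 - 52)/(-3)) = (0 + (9 - 2)²)*((-11 - 52)/(-3)) = (0 + 7²)*(-63*(-⅓)) = (0 + 49)*21 = 49*21 = 1029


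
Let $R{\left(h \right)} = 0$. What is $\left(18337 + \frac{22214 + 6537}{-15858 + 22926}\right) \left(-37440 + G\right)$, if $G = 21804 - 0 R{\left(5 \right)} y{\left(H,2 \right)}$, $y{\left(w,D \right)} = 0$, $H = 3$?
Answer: $- \frac{168913971101}{589} \approx -2.8678 \cdot 10^{8}$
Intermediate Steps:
$G = 21804$ ($G = 21804 - 0 \cdot 0 \cdot 0 = 21804 - 0 \cdot 0 = 21804 - 0 = 21804 + 0 = 21804$)
$\left(18337 + \frac{22214 + 6537}{-15858 + 22926}\right) \left(-37440 + G\right) = \left(18337 + \frac{22214 + 6537}{-15858 + 22926}\right) \left(-37440 + 21804\right) = \left(18337 + \frac{28751}{7068}\right) \left(-15636\right) = \frac{129634667}{7068} \left(-15636\right) = - \frac{168913971101}{589}$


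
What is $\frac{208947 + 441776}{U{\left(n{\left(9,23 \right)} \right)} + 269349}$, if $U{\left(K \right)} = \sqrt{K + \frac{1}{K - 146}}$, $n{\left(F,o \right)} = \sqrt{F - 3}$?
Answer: $\frac{650723 \sqrt{146 - \sqrt{6}}}{\sqrt{-7 + 146 \sqrt{6}} + 269349 \sqrt{146 - \sqrt{6}}} \approx 2.4159$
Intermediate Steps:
$n{\left(F,o \right)} = \sqrt{-3 + F}$
$U{\left(K \right)} = \sqrt{K + \frac{1}{-146 + K}}$
$\frac{208947 + 441776}{U{\left(n{\left(9,23 \right)} \right)} + 269349} = \frac{208947 + 441776}{\sqrt{\frac{1 + \sqrt{-3 + 9} \left(-146 + \sqrt{-3 + 9}\right)}{-146 + \sqrt{-3 + 9}}} + 269349} = \frac{650723}{\sqrt{\frac{1 + \sqrt{6} \left(-146 + \sqrt{6}\right)}{-146 + \sqrt{6}}} + 269349} = \frac{650723}{\sqrt{- \frac{1}{-146 + \sqrt{6}}} \sqrt{-1 - \sqrt{6} \left(-146 + \sqrt{6}\right)} + 269349} = \frac{650723}{269349 + \sqrt{- \frac{1}{-146 + \sqrt{6}}} \sqrt{-1 - \sqrt{6} \left(-146 + \sqrt{6}\right)}}$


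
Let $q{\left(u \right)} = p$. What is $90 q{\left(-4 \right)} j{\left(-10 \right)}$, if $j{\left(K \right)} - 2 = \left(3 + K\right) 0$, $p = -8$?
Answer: $-1440$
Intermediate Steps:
$j{\left(K \right)} = 2$ ($j{\left(K \right)} = 2 + \left(3 + K\right) 0 = 2 + 0 = 2$)
$q{\left(u \right)} = -8$
$90 q{\left(-4 \right)} j{\left(-10 \right)} = 90 \left(-8\right) 2 = \left(-720\right) 2 = -1440$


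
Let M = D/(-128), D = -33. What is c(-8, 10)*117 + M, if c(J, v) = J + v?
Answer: 29985/128 ≈ 234.26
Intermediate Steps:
M = 33/128 (M = -33/(-128) = -33*(-1/128) = 33/128 ≈ 0.25781)
c(-8, 10)*117 + M = (-8 + 10)*117 + 33/128 = 2*117 + 33/128 = 234 + 33/128 = 29985/128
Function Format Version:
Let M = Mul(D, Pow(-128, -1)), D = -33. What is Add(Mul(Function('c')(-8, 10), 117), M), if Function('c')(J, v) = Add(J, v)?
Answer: Rational(29985, 128) ≈ 234.26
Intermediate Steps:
M = Rational(33, 128) (M = Mul(-33, Pow(-128, -1)) = Mul(-33, Rational(-1, 128)) = Rational(33, 128) ≈ 0.25781)
Add(Mul(Function('c')(-8, 10), 117), M) = Add(Mul(Add(-8, 10), 117), Rational(33, 128)) = Add(Mul(2, 117), Rational(33, 128)) = Add(234, Rational(33, 128)) = Rational(29985, 128)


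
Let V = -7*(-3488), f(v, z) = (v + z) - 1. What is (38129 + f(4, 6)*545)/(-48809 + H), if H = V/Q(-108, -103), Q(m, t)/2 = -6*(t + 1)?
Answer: -6584202/7464725 ≈ -0.88204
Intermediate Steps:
Q(m, t) = -12 - 12*t (Q(m, t) = 2*(-6*(t + 1)) = 2*(-6*(1 + t)) = 2*(-6 - 6*t) = -12 - 12*t)
f(v, z) = -1 + v + z
V = 24416
H = 3052/153 (H = 24416/(-12 - 12*(-103)) = 24416/(-12 + 1236) = 24416/1224 = 24416*(1/1224) = 3052/153 ≈ 19.948)
(38129 + f(4, 6)*545)/(-48809 + H) = (38129 + (-1 + 4 + 6)*545)/(-48809 + 3052/153) = (38129 + 9*545)/(-7464725/153) = (38129 + 4905)*(-153/7464725) = 43034*(-153/7464725) = -6584202/7464725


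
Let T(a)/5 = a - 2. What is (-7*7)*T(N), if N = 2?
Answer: 0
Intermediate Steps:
T(a) = -10 + 5*a (T(a) = 5*(a - 2) = 5*(-2 + a) = -10 + 5*a)
(-7*7)*T(N) = (-7*7)*(-10 + 5*2) = -49*(-10 + 10) = -49*0 = 0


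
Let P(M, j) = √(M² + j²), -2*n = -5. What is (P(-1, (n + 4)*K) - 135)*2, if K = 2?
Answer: -270 + 2*√170 ≈ -243.92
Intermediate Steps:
n = 5/2 (n = -½*(-5) = 5/2 ≈ 2.5000)
(P(-1, (n + 4)*K) - 135)*2 = (√((-1)² + ((5/2 + 4)*2)²) - 135)*2 = (√(1 + ((13/2)*2)²) - 135)*2 = (√(1 + 13²) - 135)*2 = (√(1 + 169) - 135)*2 = (√170 - 135)*2 = (-135 + √170)*2 = -270 + 2*√170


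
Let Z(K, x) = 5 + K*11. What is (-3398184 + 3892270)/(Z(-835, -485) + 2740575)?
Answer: 494086/2731395 ≈ 0.18089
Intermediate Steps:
Z(K, x) = 5 + 11*K
(-3398184 + 3892270)/(Z(-835, -485) + 2740575) = (-3398184 + 3892270)/((5 + 11*(-835)) + 2740575) = 494086/((5 - 9185) + 2740575) = 494086/(-9180 + 2740575) = 494086/2731395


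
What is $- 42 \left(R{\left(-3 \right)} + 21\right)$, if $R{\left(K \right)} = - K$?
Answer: $-1008$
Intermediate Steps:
$- 42 \left(R{\left(-3 \right)} + 21\right) = - 42 \left(\left(-1\right) \left(-3\right) + 21\right) = - 42 \left(3 + 21\right) = \left(-42\right) 24 = -1008$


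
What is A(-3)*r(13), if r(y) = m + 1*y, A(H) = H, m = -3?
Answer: -30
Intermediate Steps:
r(y) = -3 + y (r(y) = -3 + 1*y = -3 + y)
A(-3)*r(13) = -3*(-3 + 13) = -3*10 = -30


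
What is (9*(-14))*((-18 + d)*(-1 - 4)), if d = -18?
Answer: -22680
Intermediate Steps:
(9*(-14))*((-18 + d)*(-1 - 4)) = (9*(-14))*((-18 - 18)*(-1 - 4)) = -(-4536)*(-5) = -126*180 = -22680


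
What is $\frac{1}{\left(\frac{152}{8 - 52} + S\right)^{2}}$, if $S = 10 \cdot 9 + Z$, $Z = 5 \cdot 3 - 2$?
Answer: $\frac{121}{1199025} \approx 0.00010092$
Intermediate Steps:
$Z = 13$ ($Z = 15 - 2 = 13$)
$S = 103$ ($S = 10 \cdot 9 + 13 = 90 + 13 = 103$)
$\frac{1}{\left(\frac{152}{8 - 52} + S\right)^{2}} = \frac{1}{\left(\frac{152}{8 - 52} + 103\right)^{2}} = \frac{1}{\left(\frac{152}{-44} + 103\right)^{2}} = \frac{1}{\left(152 \left(- \frac{1}{44}\right) + 103\right)^{2}} = \frac{1}{\left(- \frac{38}{11} + 103\right)^{2}} = \frac{1}{\left(\frac{1095}{11}\right)^{2}} = \frac{1}{\frac{1199025}{121}} = \frac{121}{1199025}$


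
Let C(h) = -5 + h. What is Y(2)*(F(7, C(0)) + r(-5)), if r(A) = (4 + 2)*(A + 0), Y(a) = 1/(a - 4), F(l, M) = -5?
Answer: 35/2 ≈ 17.500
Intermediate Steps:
Y(a) = 1/(-4 + a)
r(A) = 6*A
Y(2)*(F(7, C(0)) + r(-5)) = (-5 + 6*(-5))/(-4 + 2) = (-5 - 30)/(-2) = -1/2*(-35) = 35/2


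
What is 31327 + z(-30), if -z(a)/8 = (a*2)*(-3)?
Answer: 29887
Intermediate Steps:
z(a) = 48*a (z(a) = -8*a*2*(-3) = -8*2*a*(-3) = -(-48)*a = 48*a)
31327 + z(-30) = 31327 + 48*(-30) = 31327 - 1440 = 29887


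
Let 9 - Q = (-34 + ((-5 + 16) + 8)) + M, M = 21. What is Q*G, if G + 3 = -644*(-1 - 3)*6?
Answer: 46359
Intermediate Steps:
Q = 3 (Q = 9 - ((-34 + ((-5 + 16) + 8)) + 21) = 9 - ((-34 + (11 + 8)) + 21) = 9 - ((-34 + 19) + 21) = 9 - (-15 + 21) = 9 - 1*6 = 9 - 6 = 3)
G = 15453 (G = -3 - 644*(-1 - 3)*6 = -3 - (-2576)*6 = -3 - 644*(-24) = -3 + 15456 = 15453)
Q*G = 3*15453 = 46359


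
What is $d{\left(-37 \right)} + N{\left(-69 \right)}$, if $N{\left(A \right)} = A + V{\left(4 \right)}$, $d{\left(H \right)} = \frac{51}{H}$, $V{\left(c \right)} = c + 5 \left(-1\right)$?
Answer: $- \frac{2641}{37} \approx -71.378$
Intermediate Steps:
$V{\left(c \right)} = -5 + c$ ($V{\left(c \right)} = c - 5 = -5 + c$)
$N{\left(A \right)} = -1 + A$ ($N{\left(A \right)} = A + \left(-5 + 4\right) = A - 1 = -1 + A$)
$d{\left(-37 \right)} + N{\left(-69 \right)} = \frac{51}{-37} - 70 = 51 \left(- \frac{1}{37}\right) - 70 = - \frac{51}{37} - 70 = - \frac{2641}{37}$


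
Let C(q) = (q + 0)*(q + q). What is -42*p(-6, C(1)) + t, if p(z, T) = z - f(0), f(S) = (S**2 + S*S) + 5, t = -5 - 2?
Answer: 455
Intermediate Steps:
C(q) = 2*q**2 (C(q) = q*(2*q) = 2*q**2)
t = -7
f(S) = 5 + 2*S**2 (f(S) = (S**2 + S**2) + 5 = 2*S**2 + 5 = 5 + 2*S**2)
p(z, T) = -5 + z (p(z, T) = z - (5 + 2*0**2) = z - (5 + 2*0) = z - (5 + 0) = z - 1*5 = z - 5 = -5 + z)
-42*p(-6, C(1)) + t = -42*(-5 - 6) - 7 = -42*(-11) - 7 = 462 - 7 = 455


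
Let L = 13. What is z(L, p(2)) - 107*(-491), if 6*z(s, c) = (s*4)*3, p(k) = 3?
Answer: 52563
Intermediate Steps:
z(s, c) = 2*s (z(s, c) = ((s*4)*3)/6 = ((4*s)*3)/6 = (12*s)/6 = 2*s)
z(L, p(2)) - 107*(-491) = 2*13 - 107*(-491) = 26 + 52537 = 52563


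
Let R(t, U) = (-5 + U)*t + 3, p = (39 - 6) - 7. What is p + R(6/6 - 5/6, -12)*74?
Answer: 115/3 ≈ 38.333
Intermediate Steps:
p = 26 (p = 33 - 7 = 26)
R(t, U) = 3 + t*(-5 + U) (R(t, U) = t*(-5 + U) + 3 = 3 + t*(-5 + U))
p + R(6/6 - 5/6, -12)*74 = 26 + (3 - 5*(6/6 - 5/6) - 12*(6/6 - 5/6))*74 = 26 + (3 - 5*(6*(⅙) - 5*⅙) - 12*(6*(⅙) - 5*⅙))*74 = 26 + (3 - 5*(1 - ⅚) - 12*(1 - ⅚))*74 = 26 + (3 - 5*⅙ - 12*⅙)*74 = 26 + (3 - ⅚ - 2)*74 = 26 + (⅙)*74 = 26 + 37/3 = 115/3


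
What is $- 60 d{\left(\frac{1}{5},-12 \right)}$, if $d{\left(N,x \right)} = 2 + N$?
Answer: $-132$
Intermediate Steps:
$- 60 d{\left(\frac{1}{5},-12 \right)} = - 60 \left(2 + \frac{1}{5}\right) = \left(-60\right) \frac{11}{5} = -132$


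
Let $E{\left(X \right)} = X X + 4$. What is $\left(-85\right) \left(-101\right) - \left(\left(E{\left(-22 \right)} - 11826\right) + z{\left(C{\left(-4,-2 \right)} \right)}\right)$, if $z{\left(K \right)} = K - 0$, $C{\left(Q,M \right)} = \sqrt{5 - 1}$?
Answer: $19921$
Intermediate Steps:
$E{\left(X \right)} = 4 + X^{2}$ ($E{\left(X \right)} = X^{2} + 4 = 4 + X^{2}$)
$C{\left(Q,M \right)} = 2$ ($C{\left(Q,M \right)} = \sqrt{4} = 2$)
$z{\left(K \right)} = K$ ($z{\left(K \right)} = K + 0 = K$)
$\left(-85\right) \left(-101\right) - \left(\left(E{\left(-22 \right)} - 11826\right) + z{\left(C{\left(-4,-2 \right)} \right)}\right) = \left(-85\right) \left(-101\right) - \left(\left(\left(4 + \left(-22\right)^{2}\right) - 11826\right) + 2\right) = 8585 - \left(\left(\left(4 + 484\right) - 11826\right) + 2\right) = 8585 - \left(\left(488 - 11826\right) + 2\right) = 8585 - \left(-11338 + 2\right) = 8585 - -11336 = 8585 + 11336 = 19921$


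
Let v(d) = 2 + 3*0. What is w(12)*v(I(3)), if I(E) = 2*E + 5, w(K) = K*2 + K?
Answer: 72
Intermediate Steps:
w(K) = 3*K (w(K) = 2*K + K = 3*K)
I(E) = 5 + 2*E
v(d) = 2 (v(d) = 2 + 0 = 2)
w(12)*v(I(3)) = (3*12)*2 = 36*2 = 72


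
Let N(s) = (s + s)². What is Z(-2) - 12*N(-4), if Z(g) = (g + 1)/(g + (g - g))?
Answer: -1535/2 ≈ -767.50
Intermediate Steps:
Z(g) = (1 + g)/g (Z(g) = (1 + g)/(g + 0) = (1 + g)/g)
N(s) = 4*s² (N(s) = (2*s)² = 4*s²)
Z(-2) - 12*N(-4) = (1 - 2)/(-2) - 48*(-4)² = -½*(-1) - 48*16 = ½ - 12*64 = ½ - 768 = -1535/2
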